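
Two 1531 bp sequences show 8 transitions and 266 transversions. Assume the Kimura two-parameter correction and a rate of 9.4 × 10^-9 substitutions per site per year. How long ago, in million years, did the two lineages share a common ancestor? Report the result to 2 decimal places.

P = 8/1531 ≈ 0.005225 and Q = 266/1531 ≈ 0.173743.
Under the Kimura two-parameter model, d = −½ ln(1 − 2P − Q) − ¼ ln(1 − 2Q).
1 − 2P − Q = 0.815807, giving −½ ln(0.815807) = 0.101789.
1 − 2Q = 0.652514, giving −¼ ln(0.652514) = 0.106731.
d = 0.101789 + 0.106731 = 0.208520.
Under a molecular clock d = 2μt, so t = d/(2μ) = 0.208520 / (2 × 9.4 × 10^-9) = 11.09 million years.

11.09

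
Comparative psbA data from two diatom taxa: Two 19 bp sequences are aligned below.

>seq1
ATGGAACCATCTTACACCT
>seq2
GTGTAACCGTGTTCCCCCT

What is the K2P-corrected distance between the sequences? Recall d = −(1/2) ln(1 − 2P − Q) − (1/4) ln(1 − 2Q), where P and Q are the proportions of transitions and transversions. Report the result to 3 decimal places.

0.410

Of 19 sites, 2 differences are transitions and 4 are transversions, so P = 2/19 ≈ 0.105263 and Q = 4/19 ≈ 0.210526.
Under the Kimura two-parameter model, d = −½ ln(1 − 2P − Q) − ¼ ln(1 − 2Q).
1 − 2P − Q = 0.578948, giving −½ ln(0.578948) = 0.273271.
1 − 2Q = 0.578948, giving −¼ ln(0.578948) = 0.136636.
d = 0.273271 + 0.136636 = 0.409907.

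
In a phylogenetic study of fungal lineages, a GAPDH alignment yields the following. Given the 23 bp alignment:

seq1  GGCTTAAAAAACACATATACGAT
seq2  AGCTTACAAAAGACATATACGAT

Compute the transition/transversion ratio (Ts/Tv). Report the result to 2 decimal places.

0.50

Transitions are A↔G and C↔T; transversions are all other mismatches.
Transitions: 1. Transversions: 2.
R = 1/2 = 0.50.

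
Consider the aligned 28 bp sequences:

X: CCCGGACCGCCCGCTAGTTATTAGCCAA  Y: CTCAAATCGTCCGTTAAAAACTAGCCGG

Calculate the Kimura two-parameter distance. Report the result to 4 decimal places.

Of 28 sites, 10 differences are transitions and 2 are transversions, so P = 10/28 ≈ 0.357143 and Q = 2/28 ≈ 0.071429.
Under the Kimura two-parameter model, d = −½ ln(1 − 2P − Q) − ¼ ln(1 − 2Q).
1 − 2P − Q = 0.214285, giving −½ ln(0.214285) = 0.770224.
1 − 2Q = 0.857142, giving −¼ ln(0.857142) = 0.038538.
d = 0.770224 + 0.038538 = 0.808762.

0.8088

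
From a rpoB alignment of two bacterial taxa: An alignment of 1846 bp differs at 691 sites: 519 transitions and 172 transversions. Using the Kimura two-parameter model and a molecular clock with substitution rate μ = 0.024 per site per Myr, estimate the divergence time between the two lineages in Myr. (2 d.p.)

12.17

P = 519/1846 ≈ 0.281148 and Q = 172/1846 ≈ 0.093174.
Under the Kimura two-parameter model, d = −½ ln(1 − 2P − Q) − ¼ ln(1 − 2Q).
1 − 2P − Q = 0.34453, giving −½ ln(0.34453) = 0.532787.
1 − 2Q = 0.813652, giving −¼ ln(0.813652) = 0.051556.
d = 0.532787 + 0.051556 = 0.584343.
Under a molecular clock d = 2μt, so t = d/(2μ) = 0.584343 / (2 × 0.024) = 12.17 Myr.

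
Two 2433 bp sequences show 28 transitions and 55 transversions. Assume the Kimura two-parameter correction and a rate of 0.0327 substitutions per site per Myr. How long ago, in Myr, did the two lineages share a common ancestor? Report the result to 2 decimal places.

P = 28/2433 ≈ 0.011508 and Q = 55/2433 ≈ 0.022606.
Under the Kimura two-parameter model, d = −½ ln(1 − 2P − Q) − ¼ ln(1 − 2Q).
1 − 2P − Q = 0.954378, giving −½ ln(0.954378) = 0.023348.
1 − 2Q = 0.954788, giving −¼ ln(0.954788) = 0.011566.
d = 0.023348 + 0.011566 = 0.034914.
Under a molecular clock d = 2μt, so t = d/(2μ) = 0.034914 / (2 × 0.0327) = 0.53 Myr.

0.53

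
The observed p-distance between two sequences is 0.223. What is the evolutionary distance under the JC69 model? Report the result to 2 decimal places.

d = −(3/4) ln(1 − 4p/3) = −0.75 ln(1 − 0.297333) = −0.75 ln(0.702667)
  = −0.75 × (-0.352872) = 0.264654 substitutions/site.

0.26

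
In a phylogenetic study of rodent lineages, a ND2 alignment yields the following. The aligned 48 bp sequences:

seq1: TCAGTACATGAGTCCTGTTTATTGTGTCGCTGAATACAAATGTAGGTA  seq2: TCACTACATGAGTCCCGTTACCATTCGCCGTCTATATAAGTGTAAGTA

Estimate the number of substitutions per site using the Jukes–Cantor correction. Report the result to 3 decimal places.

0.441

The sequences differ at 16 of 48 sites, so p = 16/48 ≈ 0.333333.
d = −(3/4) ln(1 − 4p/3) = −0.75 ln(1 − 0.444444) = −0.75 ln(0.555556)
  = −0.75 × (-0.587786) = 0.440840 substitutions/site.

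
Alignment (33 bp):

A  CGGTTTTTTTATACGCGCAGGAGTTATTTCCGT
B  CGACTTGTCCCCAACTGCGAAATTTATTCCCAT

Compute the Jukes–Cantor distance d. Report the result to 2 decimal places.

The sequences differ at 16 of 33 sites, so p = 16/33 ≈ 0.484848.
d = −(3/4) ln(1 − 4p/3) = −0.75 ln(1 − 0.646464) = −0.75 ln(0.353536)
  = −0.75 × (-1.039770) = 0.779828 substitutions/site.

0.78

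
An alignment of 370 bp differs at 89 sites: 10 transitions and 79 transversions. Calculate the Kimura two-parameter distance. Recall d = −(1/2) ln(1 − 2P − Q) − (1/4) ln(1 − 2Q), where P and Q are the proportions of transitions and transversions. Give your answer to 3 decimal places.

P = 10/370 ≈ 0.027027 and Q = 79/370 ≈ 0.213514.
Under the Kimura two-parameter model, d = −½ ln(1 − 2P − Q) − ¼ ln(1 − 2Q).
1 − 2P − Q = 0.732432, giving −½ ln(0.732432) = 0.155692.
1 − 2Q = 0.572972, giving −¼ ln(0.572972) = 0.139230.
d = 0.155692 + 0.139230 = 0.294922.

0.295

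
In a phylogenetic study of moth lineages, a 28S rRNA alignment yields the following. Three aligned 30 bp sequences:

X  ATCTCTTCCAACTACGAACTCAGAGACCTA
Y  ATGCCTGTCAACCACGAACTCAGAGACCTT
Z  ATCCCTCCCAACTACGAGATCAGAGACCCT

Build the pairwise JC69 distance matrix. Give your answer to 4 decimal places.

X–Y: 6/30 sites differ → p = 0.2, d = −0.75 ln(1 − 0.266667) = 0.232617 ≈ 0.2326.
X–Z: 6/30 sites differ → p = 0.2, d = −0.75 ln(1 − 0.266667) = 0.232617 ≈ 0.2326.
Y–Z: 7/30 sites differ → p ≈ 0.233333, d = −0.75 ln(1 − 0.311111) = 0.279506 ≈ 0.2795.

d(X,Y) = 0.2326, d(X,Z) = 0.2326, d(Y,Z) = 0.2795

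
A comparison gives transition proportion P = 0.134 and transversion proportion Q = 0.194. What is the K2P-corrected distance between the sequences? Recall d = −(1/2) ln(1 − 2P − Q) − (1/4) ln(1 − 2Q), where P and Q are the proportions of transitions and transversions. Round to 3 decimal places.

0.433

Under the Kimura two-parameter model, d = −½ ln(1 − 2P − Q) − ¼ ln(1 − 2Q).
1 − 2P − Q = 0.538, giving −½ ln(0.538) = 0.309948.
1 − 2Q = 0.612, giving −¼ ln(0.612) = 0.122756.
d = 0.309948 + 0.122756 = 0.432704.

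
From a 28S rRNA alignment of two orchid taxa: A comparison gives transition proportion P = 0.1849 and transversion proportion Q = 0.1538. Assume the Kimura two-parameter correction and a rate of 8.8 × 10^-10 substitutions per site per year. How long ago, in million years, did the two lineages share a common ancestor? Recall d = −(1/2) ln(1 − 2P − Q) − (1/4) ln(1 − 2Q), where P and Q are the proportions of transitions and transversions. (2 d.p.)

262.87

Under the Kimura two-parameter model, d = −½ ln(1 − 2P − Q) − ¼ ln(1 − 2Q).
1 − 2P − Q = 0.4764, giving −½ ln(0.4764) = 0.370749.
1 − 2Q = 0.6924, giving −¼ ln(0.6924) = 0.091898.
d = 0.370749 + 0.091898 = 0.462647.
Under a molecular clock d = 2μt, so t = d/(2μ) = 0.462647 / (2 × 8.8 × 10^-10) = 262.87 million years.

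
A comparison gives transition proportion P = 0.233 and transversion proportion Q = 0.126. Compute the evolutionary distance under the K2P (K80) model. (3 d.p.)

Under the Kimura two-parameter model, d = −½ ln(1 − 2P − Q) − ¼ ln(1 − 2Q).
1 − 2P − Q = 0.408, giving −½ ln(0.408) = 0.448244.
1 − 2Q = 0.748, giving −¼ ln(0.748) = 0.072588.
d = 0.448244 + 0.072588 = 0.520832.

0.521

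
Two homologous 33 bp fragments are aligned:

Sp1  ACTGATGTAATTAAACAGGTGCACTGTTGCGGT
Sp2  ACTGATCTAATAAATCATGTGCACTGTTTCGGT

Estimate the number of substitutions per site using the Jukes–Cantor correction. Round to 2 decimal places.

0.17

The sequences differ at 5 of 33 sites (7, 12, 15, 18, 29), so p = 5/33 ≈ 0.151515.
d = −(3/4) ln(1 − 4p/3) = −0.75 ln(1 − 0.20202) = −0.75 ln(0.79798)
  = −0.75 × (-0.225672) = 0.169254 substitutions/site.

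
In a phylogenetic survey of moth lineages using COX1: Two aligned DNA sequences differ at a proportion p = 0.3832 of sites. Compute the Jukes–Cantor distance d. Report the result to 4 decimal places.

d = −(3/4) ln(1 − 4p/3) = −0.75 ln(1 − 0.510933) = −0.75 ln(0.489067)
  = −0.75 × (-0.715256) = 0.536442 substitutions/site.

0.5364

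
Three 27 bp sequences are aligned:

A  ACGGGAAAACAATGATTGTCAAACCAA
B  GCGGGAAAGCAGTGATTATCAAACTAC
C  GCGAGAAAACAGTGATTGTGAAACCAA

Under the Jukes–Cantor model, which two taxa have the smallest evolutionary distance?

A and C

A–B: 6/27 differ, p = 0.222, d = 0.264.
A–C: 4/27 differ, p = 0.148, d = 0.165.
B–C: 6/27 differ, p = 0.222, d = 0.264.
The smallest distance is between A and C.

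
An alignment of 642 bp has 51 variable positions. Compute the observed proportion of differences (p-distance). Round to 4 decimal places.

p = 51/642 = 0.079439… ≈ 0.0794 (to 4 d.p.).

0.0794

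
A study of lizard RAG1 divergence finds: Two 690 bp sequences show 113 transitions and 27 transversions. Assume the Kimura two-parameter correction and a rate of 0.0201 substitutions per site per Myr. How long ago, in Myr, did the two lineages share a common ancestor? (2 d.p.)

P = 113/690 ≈ 0.163768 and Q = 27/690 ≈ 0.03913.
Under the Kimura two-parameter model, d = −½ ln(1 − 2P − Q) − ¼ ln(1 − 2Q).
1 − 2P − Q = 0.633334, giving −½ ln(0.633334) = 0.228379.
1 − 2Q = 0.92174, giving −¼ ln(0.92174) = 0.020373.
d = 0.228379 + 0.020373 = 0.248752.
Under a molecular clock d = 2μt, so t = d/(2μ) = 0.248752 / (2 × 0.0201) = 6.19 Myr.

6.19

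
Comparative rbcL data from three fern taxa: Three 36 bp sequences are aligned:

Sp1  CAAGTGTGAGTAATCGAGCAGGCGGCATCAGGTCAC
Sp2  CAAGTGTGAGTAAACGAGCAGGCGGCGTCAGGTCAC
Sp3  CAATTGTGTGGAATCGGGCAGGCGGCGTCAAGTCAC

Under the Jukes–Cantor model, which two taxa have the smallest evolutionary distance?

Sp1–Sp2: 2/36 differ, p = 0.056, d = 0.058.
Sp1–Sp3: 6/36 differ, p = 0.167, d = 0.188.
Sp2–Sp3: 6/36 differ, p = 0.167, d = 0.188.
The smallest distance is between Sp1 and Sp2.

Sp1 and Sp2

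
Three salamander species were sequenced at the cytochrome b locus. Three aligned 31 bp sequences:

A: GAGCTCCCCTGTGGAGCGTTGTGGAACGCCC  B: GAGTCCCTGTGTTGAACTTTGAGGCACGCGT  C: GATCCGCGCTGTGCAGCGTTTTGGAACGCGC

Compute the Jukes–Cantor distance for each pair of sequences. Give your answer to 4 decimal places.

A–B: 11/31 sites differ → p ≈ 0.354839, d = −0.75 ln(1 − 0.473119) = 0.480585 ≈ 0.4806.
A–C: 7/31 sites differ → p ≈ 0.225806, d = −0.75 ln(1 − 0.301075) = 0.268659 ≈ 0.2687.
B–C: 13/31 sites differ → p ≈ 0.419355, d = −0.75 ln(1 − 0.55914) = 0.614271 ≈ 0.6143.

d(A,B) = 0.4806, d(A,C) = 0.2687, d(B,C) = 0.6143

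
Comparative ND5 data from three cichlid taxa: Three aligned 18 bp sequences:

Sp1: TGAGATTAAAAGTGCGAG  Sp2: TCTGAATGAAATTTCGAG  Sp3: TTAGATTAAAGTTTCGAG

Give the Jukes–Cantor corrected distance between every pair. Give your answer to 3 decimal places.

Sp1–Sp2: 6/18 sites differ → p ≈ 0.333333, d = −0.75 ln(1 − 0.444444) = 0.440839 ≈ 0.441.
Sp1–Sp3: 4/18 sites differ → p ≈ 0.222222, d = −0.75 ln(1 − 0.296296) = 0.263548 ≈ 0.264.
Sp2–Sp3: 5/18 sites differ → p ≈ 0.277778, d = −0.75 ln(1 − 0.370371) = 0.346968 ≈ 0.347.

d(Sp1,Sp2) = 0.441, d(Sp1,Sp3) = 0.264, d(Sp2,Sp3) = 0.347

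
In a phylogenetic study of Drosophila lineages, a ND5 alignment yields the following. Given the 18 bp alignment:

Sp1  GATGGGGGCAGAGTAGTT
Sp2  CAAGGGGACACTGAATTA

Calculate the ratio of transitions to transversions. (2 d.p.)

Transitions are A↔G and C↔T; transversions are all other mismatches.
Transitions: 1. Transversions: 7.
R = 1/7 = 0.142857… ≈ 0.14 (to 2 d.p.).

0.14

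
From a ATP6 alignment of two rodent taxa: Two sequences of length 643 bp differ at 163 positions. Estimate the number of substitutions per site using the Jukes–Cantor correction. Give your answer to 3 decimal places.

0.309

p = 163/643 ≈ 0.253499.
d = −(3/4) ln(1 − 4p/3) = −0.75 ln(1 − 0.337999) = −0.75 ln(0.662001)
  = −0.75 × (-0.412488) = 0.309366 substitutions/site.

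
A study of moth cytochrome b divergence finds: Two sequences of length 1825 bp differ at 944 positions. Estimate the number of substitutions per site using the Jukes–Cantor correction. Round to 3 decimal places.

0.878

p = 944/1825 ≈ 0.51726.
d = −(3/4) ln(1 − 4p/3) = −0.75 ln(1 − 0.68968) = −0.75 ln(0.31032)
  = −0.75 × (-1.170151) = 0.877613 substitutions/site.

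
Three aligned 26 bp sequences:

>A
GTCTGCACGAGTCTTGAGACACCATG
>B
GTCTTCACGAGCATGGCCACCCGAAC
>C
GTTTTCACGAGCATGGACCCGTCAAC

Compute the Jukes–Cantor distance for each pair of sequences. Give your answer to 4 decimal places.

A–B: 10/26 sites differ → p ≈ 0.384615, d = −0.75 ln(1 − 0.51282) = 0.539341 ≈ 0.5393.
A–C: 11/26 sites differ → p ≈ 0.423077, d = −0.75 ln(1 − 0.564103) = 0.622762 ≈ 0.6228.
B–C: 6/26 sites differ → p ≈ 0.230769, d = −0.75 ln(1 − 0.307692) = 0.275793 ≈ 0.2758.

d(A,B) = 0.5393, d(A,C) = 0.6228, d(B,C) = 0.2758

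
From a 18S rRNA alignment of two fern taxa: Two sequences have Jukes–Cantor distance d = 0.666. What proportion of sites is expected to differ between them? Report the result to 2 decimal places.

0.44

p = (3/4)(1 − e^(−4d/3)) = 0.75 × (1 − e^(-0.888)) = 0.75 × (1 − 0.411478) = 0.441392.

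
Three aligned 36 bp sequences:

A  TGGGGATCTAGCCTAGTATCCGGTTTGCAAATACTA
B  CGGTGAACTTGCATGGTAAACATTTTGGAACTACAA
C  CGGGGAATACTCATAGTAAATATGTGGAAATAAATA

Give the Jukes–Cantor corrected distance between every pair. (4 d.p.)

d(A,B) = 0.4926, d(A,C) = 0.8240, d(B,C) = 0.5482

A–B: 13/36 sites differ → p ≈ 0.361111, d = −0.75 ln(1 − 0.481481) = 0.492584 ≈ 0.4926.
A–C: 18/36 sites differ → p = 0.5, d = −0.75 ln(1 − 0.666667) = 0.823960 ≈ 0.8240.
B–C: 14/36 sites differ → p ≈ 0.388889, d = −0.75 ln(1 − 0.518519) = 0.548166 ≈ 0.5482.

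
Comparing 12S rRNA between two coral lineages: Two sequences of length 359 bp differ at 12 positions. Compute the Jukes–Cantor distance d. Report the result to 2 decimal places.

p = 12/359 ≈ 0.033426.
d = −(3/4) ln(1 − 4p/3) = −0.75 ln(1 − 0.044568) = −0.75 ln(0.955432)
  = −0.75 × (-0.045592) = 0.034194 substitutions/site.

0.03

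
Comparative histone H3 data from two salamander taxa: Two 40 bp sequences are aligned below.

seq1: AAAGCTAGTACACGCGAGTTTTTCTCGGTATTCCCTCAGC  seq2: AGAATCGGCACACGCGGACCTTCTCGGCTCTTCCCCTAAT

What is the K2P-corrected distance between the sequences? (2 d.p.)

1.34

Of 40 sites, 17 differences are transitions and 3 are transversions, so P = 17/40 = 0.425 and Q = 3/40 = 0.075.
Under the Kimura two-parameter model, d = −½ ln(1 − 2P − Q) − ¼ ln(1 − 2Q).
1 − 2P − Q = 0.075, giving −½ ln(0.075) = 1.295134.
1 − 2Q = 0.85, giving −¼ ln(0.85) = 0.040630.
d = 1.295134 + 0.040630 = 1.335764.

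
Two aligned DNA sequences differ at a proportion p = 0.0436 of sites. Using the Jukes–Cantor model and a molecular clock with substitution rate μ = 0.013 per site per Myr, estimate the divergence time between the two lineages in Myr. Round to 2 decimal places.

d = −(3/4) ln(1 − 4p/3) = −0.75 ln(1 − 0.058133) = −0.75 ln(0.941867)
  = −0.75 × (-0.059891) = 0.044918 substitutions/site.
Under a molecular clock d = 2μt, so t = d/(2μ) = 0.044918 / (2 × 0.013) = 1.73 Myr.

1.73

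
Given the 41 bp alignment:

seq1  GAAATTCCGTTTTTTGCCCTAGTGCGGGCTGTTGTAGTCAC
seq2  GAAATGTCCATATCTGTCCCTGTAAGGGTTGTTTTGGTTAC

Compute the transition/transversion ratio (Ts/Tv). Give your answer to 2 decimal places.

Transitions are A↔G and C↔T; transversions are all other mismatches.
Transitions: 8. Transversions: 7.
R = 8/7 = 1.142857… ≈ 1.14 (to 2 d.p.).

1.14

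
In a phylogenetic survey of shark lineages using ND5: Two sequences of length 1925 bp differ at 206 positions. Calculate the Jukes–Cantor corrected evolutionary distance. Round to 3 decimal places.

p = 206/1925 ≈ 0.107013.
d = −(3/4) ln(1 − 4p/3) = −0.75 ln(1 − 0.142684) = −0.75 ln(0.857316)
  = −0.75 × (-0.153949) = 0.115462 substitutions/site.

0.115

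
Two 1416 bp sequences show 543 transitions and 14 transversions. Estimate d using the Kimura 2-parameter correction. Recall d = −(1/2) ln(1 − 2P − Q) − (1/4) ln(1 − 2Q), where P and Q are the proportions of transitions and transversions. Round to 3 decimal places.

P = 543/1416 ≈ 0.383475 and Q = 14/1416 ≈ 0.009887.
Under the Kimura two-parameter model, d = −½ ln(1 − 2P − Q) − ¼ ln(1 − 2Q).
1 − 2P − Q = 0.223163, giving −½ ln(0.223163) = 0.749926.
1 − 2Q = 0.980226, giving −¼ ln(0.980226) = 0.004993.
d = 0.749926 + 0.004993 = 0.754919.

0.755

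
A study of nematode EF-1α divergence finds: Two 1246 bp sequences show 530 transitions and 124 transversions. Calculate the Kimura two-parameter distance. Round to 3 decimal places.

P = 530/1246 ≈ 0.425361 and Q = 124/1246 ≈ 0.099518.
Under the Kimura two-parameter model, d = −½ ln(1 − 2P − Q) − ¼ ln(1 − 2Q).
1 − 2P − Q = 0.04976, giving −½ ln(0.04976) = 1.500272.
1 − 2Q = 0.800964, giving −¼ ln(0.800964) = 0.055485.
d = 1.500272 + 0.055485 = 1.555757.

1.556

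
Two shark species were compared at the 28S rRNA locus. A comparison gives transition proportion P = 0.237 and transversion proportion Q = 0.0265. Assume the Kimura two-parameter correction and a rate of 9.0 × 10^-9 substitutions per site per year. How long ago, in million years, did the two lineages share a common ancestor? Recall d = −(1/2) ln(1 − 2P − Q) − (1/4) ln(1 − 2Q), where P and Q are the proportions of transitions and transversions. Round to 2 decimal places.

Under the Kimura two-parameter model, d = −½ ln(1 − 2P − Q) − ¼ ln(1 − 2Q).
1 − 2P − Q = 0.4995, giving −½ ln(0.4995) = 0.347074.
1 − 2Q = 0.947, giving −¼ ln(0.947) = 0.013614.
d = 0.347074 + 0.013614 = 0.360688.
Under a molecular clock d = 2μt, so t = d/(2μ) = 0.360688 / (2 × 9.0 × 10^-9) = 20.04 million years.

20.04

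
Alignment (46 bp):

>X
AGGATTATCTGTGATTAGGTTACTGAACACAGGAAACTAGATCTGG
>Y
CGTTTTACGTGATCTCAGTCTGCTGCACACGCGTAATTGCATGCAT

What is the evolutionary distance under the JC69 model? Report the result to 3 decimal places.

0.824

The sequences differ at 23 of 46 sites, so p = 23/46 = 0.5.
d = −(3/4) ln(1 − 4p/3) = −0.75 ln(1 − 0.666667) = −0.75 ln(0.333333)
  = −0.75 × (-1.098613) = 0.823960 substitutions/site.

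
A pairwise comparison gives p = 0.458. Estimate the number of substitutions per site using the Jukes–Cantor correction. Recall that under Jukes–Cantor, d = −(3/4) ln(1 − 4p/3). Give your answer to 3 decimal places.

d = −(3/4) ln(1 − 4p/3) = −0.75 ln(1 − 0.610667) = −0.75 ln(0.389333)
  = −0.75 × (-0.943320) = 0.707490 substitutions/site.

0.707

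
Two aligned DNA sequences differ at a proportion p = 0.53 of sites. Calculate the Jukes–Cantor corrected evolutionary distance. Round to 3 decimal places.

d = −(3/4) ln(1 − 4p/3) = −0.75 ln(1 − 0.706667) = −0.75 ln(0.293333)
  = −0.75 × (-1.226447) = 0.919835 substitutions/site.

0.920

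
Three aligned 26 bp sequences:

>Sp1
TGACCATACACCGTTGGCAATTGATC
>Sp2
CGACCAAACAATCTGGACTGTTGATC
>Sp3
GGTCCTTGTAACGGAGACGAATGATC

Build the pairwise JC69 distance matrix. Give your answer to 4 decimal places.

Sp1–Sp2: 9/26 sites differ → p ≈ 0.346154, d = −0.75 ln(1 − 0.461539) = 0.464280 ≈ 0.4643.
Sp1–Sp3: 11/26 sites differ → p ≈ 0.423077, d = −0.75 ln(1 − 0.564103) = 0.622762 ≈ 0.6228.
Sp2–Sp3: 13/26 sites differ → p = 0.5, d = −0.75 ln(1 − 0.666667) = 0.823960 ≈ 0.8240.

d(Sp1,Sp2) = 0.4643, d(Sp1,Sp3) = 0.6228, d(Sp2,Sp3) = 0.8240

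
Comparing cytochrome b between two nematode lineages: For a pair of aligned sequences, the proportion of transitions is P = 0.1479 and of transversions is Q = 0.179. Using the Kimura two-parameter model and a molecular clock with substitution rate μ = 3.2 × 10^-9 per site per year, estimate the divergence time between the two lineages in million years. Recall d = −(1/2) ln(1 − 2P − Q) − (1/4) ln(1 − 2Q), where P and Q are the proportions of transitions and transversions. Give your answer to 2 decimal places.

67.62

Under the Kimura two-parameter model, d = −½ ln(1 − 2P − Q) − ¼ ln(1 − 2Q).
1 − 2P − Q = 0.5252, giving −½ ln(0.5252) = 0.321988.
1 − 2Q = 0.642, giving −¼ ln(0.642) = 0.110792.
d = 0.321988 + 0.110792 = 0.432780.
Under a molecular clock d = 2μt, so t = d/(2μ) = 0.432780 / (2 × 3.2 × 10^-9) = 67.62 million years.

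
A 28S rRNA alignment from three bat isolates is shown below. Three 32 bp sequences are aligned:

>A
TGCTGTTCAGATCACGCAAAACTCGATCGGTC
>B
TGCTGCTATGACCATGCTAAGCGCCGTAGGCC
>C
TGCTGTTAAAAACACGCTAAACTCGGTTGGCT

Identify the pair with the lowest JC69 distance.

A–B: 12/32 differ, p = 0.375, d = 0.520.
A–C: 8/32 differ, p = 0.250, d = 0.304.
B–C: 10/32 differ, p = 0.313, d = 0.404.
The smallest distance is between A and C.

A and C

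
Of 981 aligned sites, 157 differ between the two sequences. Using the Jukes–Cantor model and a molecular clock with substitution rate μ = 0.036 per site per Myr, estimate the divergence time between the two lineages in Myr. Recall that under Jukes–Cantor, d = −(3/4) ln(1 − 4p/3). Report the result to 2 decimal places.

p = 157/981 ≈ 0.160041.
d = −(3/4) ln(1 − 4p/3) = −0.75 ln(1 − 0.213388) = −0.75 ln(0.786612)
  = −0.75 × (-0.240020) = 0.180015 substitutions/site.
Under a molecular clock d = 2μt, so t = d/(2μ) = 0.180015 / (2 × 0.036) = 2.50 Myr.

2.50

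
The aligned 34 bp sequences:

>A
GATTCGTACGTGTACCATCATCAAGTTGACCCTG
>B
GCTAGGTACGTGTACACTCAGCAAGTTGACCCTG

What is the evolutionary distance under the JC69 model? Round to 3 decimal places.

0.201

The sequences differ at 6 of 34 sites (2, 4, 5, 16, 17, 21), so p = 6/34 ≈ 0.176471.
d = −(3/4) ln(1 − 4p/3) = −0.75 ln(1 − 0.235295) = −0.75 ln(0.764705)
  = −0.75 × (-0.268265) = 0.201199 substitutions/site.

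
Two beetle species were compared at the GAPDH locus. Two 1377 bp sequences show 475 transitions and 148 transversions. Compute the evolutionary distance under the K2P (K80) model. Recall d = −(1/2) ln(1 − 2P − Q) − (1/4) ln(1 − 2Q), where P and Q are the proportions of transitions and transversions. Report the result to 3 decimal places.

0.859

P = 475/1377 ≈ 0.344953 and Q = 148/1377 ≈ 0.10748.
Under the Kimura two-parameter model, d = −½ ln(1 − 2P − Q) − ¼ ln(1 − 2Q).
1 − 2P − Q = 0.202614, giving −½ ln(0.202614) = 0.798226.
1 − 2Q = 0.78504, giving −¼ ln(0.78504) = 0.060505.
d = 0.798226 + 0.060505 = 0.858731.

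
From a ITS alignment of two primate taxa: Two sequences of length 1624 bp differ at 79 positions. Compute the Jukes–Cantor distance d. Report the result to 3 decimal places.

p = 79/1624 ≈ 0.048645.
d = −(3/4) ln(1 − 4p/3) = −0.75 ln(1 − 0.06486) = −0.75 ln(0.93514)
  = −0.75 × (-0.067059) = 0.050294 substitutions/site.

0.050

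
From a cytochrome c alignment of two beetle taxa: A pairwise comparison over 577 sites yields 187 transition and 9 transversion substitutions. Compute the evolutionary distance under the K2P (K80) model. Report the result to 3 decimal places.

0.553

P = 187/577 ≈ 0.32409 and Q = 9/577 ≈ 0.015598.
Under the Kimura two-parameter model, d = −½ ln(1 − 2P − Q) − ¼ ln(1 − 2Q).
1 − 2P − Q = 0.336222, giving −½ ln(0.336222) = 0.544992.
1 − 2Q = 0.968804, giving −¼ ln(0.968804) = 0.007923.
d = 0.544992 + 0.007923 = 0.552915.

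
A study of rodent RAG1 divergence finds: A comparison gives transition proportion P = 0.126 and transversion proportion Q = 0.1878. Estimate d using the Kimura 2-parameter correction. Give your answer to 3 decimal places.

0.407

Under the Kimura two-parameter model, d = −½ ln(1 − 2P − Q) − ¼ ln(1 − 2Q).
1 − 2P − Q = 0.5602, giving −½ ln(0.5602) = 0.289731.
1 − 2Q = 0.6244, giving −¼ ln(0.6244) = 0.117741.
d = 0.289731 + 0.117741 = 0.407472.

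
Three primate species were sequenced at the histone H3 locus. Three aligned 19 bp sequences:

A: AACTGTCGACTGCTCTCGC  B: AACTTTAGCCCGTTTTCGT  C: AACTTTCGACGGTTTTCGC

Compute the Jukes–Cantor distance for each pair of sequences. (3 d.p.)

A–B: 7/19 sites differ → p ≈ 0.368421, d = −0.75 ln(1 − 0.491228) = 0.506816 ≈ 0.507.
A–C: 4/19 sites differ → p ≈ 0.210526, d = −0.75 ln(1 − 0.280701) = 0.247109 ≈ 0.247.
B–C: 4/19 sites differ → p ≈ 0.210526, d = −0.75 ln(1 − 0.280701) = 0.247109 ≈ 0.247.

d(A,B) = 0.507, d(A,C) = 0.247, d(B,C) = 0.247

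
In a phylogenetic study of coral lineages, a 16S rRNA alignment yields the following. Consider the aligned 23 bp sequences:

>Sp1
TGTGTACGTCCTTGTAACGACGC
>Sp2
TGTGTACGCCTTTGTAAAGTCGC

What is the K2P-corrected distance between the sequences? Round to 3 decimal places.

0.199

Of 23 sites, 2 differences are transitions and 2 are transversions, so P = 2/23 ≈ 0.086957 and Q = 2/23 ≈ 0.086957.
Under the Kimura two-parameter model, d = −½ ln(1 − 2P − Q) − ¼ ln(1 − 2Q).
1 − 2P − Q = 0.739129, giving −½ ln(0.739129) = 0.151141.
1 − 2Q = 0.826086, giving −¼ ln(0.826086) = 0.047764.
d = 0.151141 + 0.047764 = 0.198905.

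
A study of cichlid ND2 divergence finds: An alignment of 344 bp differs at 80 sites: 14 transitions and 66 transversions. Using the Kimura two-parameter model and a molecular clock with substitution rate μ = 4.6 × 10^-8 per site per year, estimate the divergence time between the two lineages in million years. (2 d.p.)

P = 14/344 ≈ 0.040698 and Q = 66/344 ≈ 0.19186.
Under the Kimura two-parameter model, d = −½ ln(1 − 2P − Q) − ¼ ln(1 − 2Q).
1 − 2P − Q = 0.726744, giving −½ ln(0.726744) = 0.159590.
1 − 2Q = 0.61628, giving −¼ ln(0.61628) = 0.121013.
d = 0.159590 + 0.121013 = 0.280603.
Under a molecular clock d = 2μt, so t = d/(2μ) = 0.280603 / (2 × 4.6 × 10^-8) = 3.05 million years.

3.05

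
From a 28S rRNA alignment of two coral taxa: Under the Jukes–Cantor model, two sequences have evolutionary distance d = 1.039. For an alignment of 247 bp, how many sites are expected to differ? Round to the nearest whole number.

139

Invert JC69: p = (3/4)(1 − e^(−4d/3)) = 0.75 × (1 − e^(-1.385333)) = 0.75 × (1 − 0.250240) = 0.562320.
Expected differing sites = pL ≈ 0.562320 × 247 = 138.89304 ≈ 139.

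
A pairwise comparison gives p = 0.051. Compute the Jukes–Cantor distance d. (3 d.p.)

d = −(3/4) ln(1 − 4p/3) = −0.75 ln(1 − 0.068) = −0.75 ln(0.932)
  = −0.75 × (-0.070422) = 0.052817 substitutions/site.

0.053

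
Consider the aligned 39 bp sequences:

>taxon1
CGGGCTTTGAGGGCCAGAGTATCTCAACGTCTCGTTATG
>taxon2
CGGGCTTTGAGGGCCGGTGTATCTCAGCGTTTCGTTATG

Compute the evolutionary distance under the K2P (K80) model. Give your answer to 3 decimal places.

0.112

Of 39 sites, 3 differences are transitions and 1 are transversions, so P = 3/39 ≈ 0.076923 and Q = 1/39 ≈ 0.025641.
Under the Kimura two-parameter model, d = −½ ln(1 − 2P − Q) − ¼ ln(1 − 2Q).
1 − 2P − Q = 0.820513, giving −½ ln(0.820513) = 0.098913.
1 − 2Q = 0.948718, giving −¼ ln(0.948718) = 0.013161.
d = 0.098913 + 0.013161 = 0.112074.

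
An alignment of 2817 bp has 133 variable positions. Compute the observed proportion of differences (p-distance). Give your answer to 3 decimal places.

0.047

p = 133/2817 = 0.047213… ≈ 0.047 (to 3 d.p.).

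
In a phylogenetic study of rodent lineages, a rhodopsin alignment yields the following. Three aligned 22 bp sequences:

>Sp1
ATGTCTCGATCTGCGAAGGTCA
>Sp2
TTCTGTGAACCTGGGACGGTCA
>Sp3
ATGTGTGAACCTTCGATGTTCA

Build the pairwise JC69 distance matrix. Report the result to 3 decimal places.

Sp1–Sp2: 8/22 sites differ → p ≈ 0.363636, d = −0.75 ln(1 − 0.484848) = 0.497470 ≈ 0.497.
Sp1–Sp3: 7/22 sites differ → p ≈ 0.318182, d = −0.75 ln(1 − 0.424243) = 0.414052 ≈ 0.414.
Sp2–Sp3: 6/22 sites differ → p ≈ 0.272727, d = −0.75 ln(1 − 0.363636) = 0.338988 ≈ 0.339.

d(Sp1,Sp2) = 0.497, d(Sp1,Sp3) = 0.414, d(Sp2,Sp3) = 0.339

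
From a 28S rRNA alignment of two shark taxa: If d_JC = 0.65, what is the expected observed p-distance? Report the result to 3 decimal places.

p = (3/4)(1 − e^(−4d/3)) = 0.75 × (1 − e^(-0.866667)) = 0.75 × (1 − 0.420350) = 0.434738.

0.435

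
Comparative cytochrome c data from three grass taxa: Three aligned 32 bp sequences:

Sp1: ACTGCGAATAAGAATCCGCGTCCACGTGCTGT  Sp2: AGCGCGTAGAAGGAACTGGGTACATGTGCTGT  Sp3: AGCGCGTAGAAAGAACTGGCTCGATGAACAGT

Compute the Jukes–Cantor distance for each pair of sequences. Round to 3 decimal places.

d(Sp1,Sp2) = 0.404, d(Sp1,Sp3) = 0.736, d(Sp2,Sp3) = 0.259

Sp1–Sp2: 10/32 sites differ → p = 0.3125, d = −0.75 ln(1 − 0.416667) = 0.404248 ≈ 0.404.
Sp1–Sp3: 15/32 sites differ → p = 0.46875, d = −0.75 ln(1 − 0.625) = 0.735622 ≈ 0.736.
Sp2–Sp3: 7/32 sites differ → p = 0.21875, d = −0.75 ln(1 − 0.291667) = 0.258631 ≈ 0.259.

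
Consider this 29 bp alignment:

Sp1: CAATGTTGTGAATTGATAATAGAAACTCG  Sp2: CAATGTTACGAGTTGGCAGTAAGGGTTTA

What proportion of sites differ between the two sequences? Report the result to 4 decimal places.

The sequences differ at 13 of 29 positions.
p = 13/29 = 0.448275… ≈ 0.4483 (to 4 d.p.).

0.4483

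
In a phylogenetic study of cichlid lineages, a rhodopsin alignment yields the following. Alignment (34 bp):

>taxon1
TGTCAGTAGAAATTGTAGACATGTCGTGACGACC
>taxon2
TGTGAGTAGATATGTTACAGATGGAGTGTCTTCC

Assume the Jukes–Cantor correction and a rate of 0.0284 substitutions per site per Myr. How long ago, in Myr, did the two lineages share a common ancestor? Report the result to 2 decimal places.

The sequences differ at 11 of 34 sites, so p = 11/34 ≈ 0.323529.
d = −(3/4) ln(1 − 4p/3) = −0.75 ln(1 − 0.431372) = −0.75 ln(0.568628)
  = −0.75 × (-0.564529) = 0.423397 substitutions/site.
Under a molecular clock d = 2μt, so t = d/(2μ) = 0.423397 / (2 × 0.0284) = 7.45 Myr.

7.45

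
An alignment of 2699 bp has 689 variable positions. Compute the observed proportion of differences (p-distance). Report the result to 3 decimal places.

0.255

p = 689/2699 = 0.255279… ≈ 0.255 (to 3 d.p.).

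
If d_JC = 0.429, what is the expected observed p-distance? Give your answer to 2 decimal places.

0.33

p = (3/4)(1 − e^(−4d/3)) = 0.75 × (1 − e^(-0.572)) = 0.75 × (1 − 0.564396) = 0.326703.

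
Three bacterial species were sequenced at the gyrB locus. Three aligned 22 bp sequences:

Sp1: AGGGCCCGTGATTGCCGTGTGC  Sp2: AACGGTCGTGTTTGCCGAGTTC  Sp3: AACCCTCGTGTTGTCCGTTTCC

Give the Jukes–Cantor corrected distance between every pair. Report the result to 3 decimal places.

Sp1–Sp2: 7/22 sites differ → p ≈ 0.318182, d = −0.75 ln(1 − 0.424243) = 0.414052 ≈ 0.414.
Sp1–Sp3: 9/22 sites differ → p ≈ 0.409091, d = −0.75 ln(1 − 0.545455) = 0.591344 ≈ 0.591.
Sp2–Sp3: 7/22 sites differ → p ≈ 0.318182, d = −0.75 ln(1 − 0.424243) = 0.414052 ≈ 0.414.

d(Sp1,Sp2) = 0.414, d(Sp1,Sp3) = 0.591, d(Sp2,Sp3) = 0.414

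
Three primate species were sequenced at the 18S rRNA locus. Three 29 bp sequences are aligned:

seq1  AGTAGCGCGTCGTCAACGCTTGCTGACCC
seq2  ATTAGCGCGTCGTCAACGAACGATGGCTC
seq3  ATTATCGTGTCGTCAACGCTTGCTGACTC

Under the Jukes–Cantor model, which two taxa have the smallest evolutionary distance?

seq1–seq2: 7/29 differ, p = 0.241, d = 0.291.
seq1–seq3: 4/29 differ, p = 0.138, d = 0.152.
seq2–seq3: 7/29 differ, p = 0.241, d = 0.291.
The smallest distance is between seq1 and seq3.

seq1 and seq3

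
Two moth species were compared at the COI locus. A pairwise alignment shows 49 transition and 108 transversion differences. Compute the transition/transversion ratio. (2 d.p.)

0.45

R = 49/108 = 0.453703… ≈ 0.45 (to 2 d.p.).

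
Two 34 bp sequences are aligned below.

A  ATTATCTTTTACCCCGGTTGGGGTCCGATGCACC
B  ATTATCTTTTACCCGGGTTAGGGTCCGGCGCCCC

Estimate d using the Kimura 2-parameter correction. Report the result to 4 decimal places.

Of 34 sites, 3 differences are transitions and 2 are transversions, so P = 3/34 ≈ 0.088235 and Q = 2/34 ≈ 0.058824.
Under the Kimura two-parameter model, d = −½ ln(1 − 2P − Q) − ¼ ln(1 − 2Q).
1 − 2P − Q = 0.764706, giving −½ ln(0.764706) = 0.134132.
1 − 2Q = 0.882352, giving −¼ ln(0.882352) = 0.031291.
d = 0.134132 + 0.031291 = 0.165423.

0.1654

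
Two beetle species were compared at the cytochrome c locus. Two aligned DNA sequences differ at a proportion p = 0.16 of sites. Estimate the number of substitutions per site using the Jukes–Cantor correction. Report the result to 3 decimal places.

d = −(3/4) ln(1 − 4p/3) = −0.75 ln(1 − 0.213333) = −0.75 ln(0.786667)
  = −0.75 × (-0.239950) = 0.179963 substitutions/site.

0.180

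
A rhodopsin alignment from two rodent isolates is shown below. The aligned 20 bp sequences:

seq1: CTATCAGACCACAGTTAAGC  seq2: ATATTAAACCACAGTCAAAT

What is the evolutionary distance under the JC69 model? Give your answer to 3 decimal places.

0.383

The sequences differ at 6 of 20 sites (1, 5, 7, 16, 19, 20), so p = 6/20 = 0.3.
d = −(3/4) ln(1 − 4p/3) = −0.75 ln(1 − 0.4) = −0.75 ln(0.6)
  = −0.75 × (-0.510826) = 0.383120 substitutions/site.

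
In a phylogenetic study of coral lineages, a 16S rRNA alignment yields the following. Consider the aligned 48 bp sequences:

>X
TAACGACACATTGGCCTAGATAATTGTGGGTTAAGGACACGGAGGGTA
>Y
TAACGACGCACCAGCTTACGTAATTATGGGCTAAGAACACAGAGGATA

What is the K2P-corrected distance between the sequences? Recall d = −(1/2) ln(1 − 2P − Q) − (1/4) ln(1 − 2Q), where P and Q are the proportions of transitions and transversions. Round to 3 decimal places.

Of 48 sites, 11 differences are transitions and 1 are transversions, so P = 11/48 ≈ 0.229167 and Q = 1/48 ≈ 0.020833.
Under the Kimura two-parameter model, d = −½ ln(1 − 2P − Q) − ¼ ln(1 − 2Q).
1 − 2P − Q = 0.520833, giving −½ ln(0.520833) = 0.326163.
1 − 2Q = 0.958334, giving −¼ ln(0.958334) = 0.010640.
d = 0.326163 + 0.010640 = 0.336803.

0.337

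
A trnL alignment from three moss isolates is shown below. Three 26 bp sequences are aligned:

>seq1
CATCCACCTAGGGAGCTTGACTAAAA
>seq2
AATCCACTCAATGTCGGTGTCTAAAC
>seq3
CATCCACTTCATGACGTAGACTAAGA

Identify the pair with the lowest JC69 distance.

seq1 and seq3

seq1–seq2: 11/26 differ, p = 0.423, d = 0.623.
seq1–seq3: 8/26 differ, p = 0.308, d = 0.396.
seq2–seq3: 9/26 differ, p = 0.346, d = 0.464.
The smallest distance is between seq1 and seq3.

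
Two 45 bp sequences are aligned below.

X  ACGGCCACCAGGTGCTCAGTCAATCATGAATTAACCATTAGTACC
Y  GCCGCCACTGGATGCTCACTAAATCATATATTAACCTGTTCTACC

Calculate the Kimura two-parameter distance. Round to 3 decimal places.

Of 45 sites, 5 differences are transitions and 8 are transversions, so P = 5/45 ≈ 0.111111 and Q = 8/45 ≈ 0.177778.
Under the Kimura two-parameter model, d = −½ ln(1 − 2P − Q) − ¼ ln(1 − 2Q).
1 − 2P − Q = 0.6, giving −½ ln(0.6) = 0.255413.
1 − 2Q = 0.644444, giving −¼ ln(0.644444) = 0.109842.
d = 0.255413 + 0.109842 = 0.365255.

0.365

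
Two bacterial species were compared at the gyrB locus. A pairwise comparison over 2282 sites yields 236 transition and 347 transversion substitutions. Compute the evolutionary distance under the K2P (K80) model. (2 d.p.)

P = 236/2282 ≈ 0.103418 and Q = 347/2282 ≈ 0.15206.
Under the Kimura two-parameter model, d = −½ ln(1 − 2P − Q) − ¼ ln(1 − 2Q).
1 − 2P − Q = 0.641104, giving −½ ln(0.641104) = 0.222282.
1 − 2Q = 0.69588, giving −¼ ln(0.69588) = 0.090645.
d = 0.222282 + 0.090645 = 0.312927.

0.31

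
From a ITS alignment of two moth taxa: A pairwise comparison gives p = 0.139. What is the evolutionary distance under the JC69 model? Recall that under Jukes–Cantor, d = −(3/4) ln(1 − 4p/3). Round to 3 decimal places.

d = −(3/4) ln(1 − 4p/3) = −0.75 ln(1 − 0.185333) = −0.75 ln(0.814667)
  = −0.75 × (-0.204976) = 0.153732 substitutions/site.

0.154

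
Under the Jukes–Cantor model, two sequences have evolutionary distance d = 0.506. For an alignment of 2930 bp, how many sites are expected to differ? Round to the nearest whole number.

1078

Invert JC69: p = (3/4)(1 − e^(−4d/3)) = 0.75 × (1 − e^(-0.674667)) = 0.75 × (1 − 0.509326) = 0.368006.
Expected differing sites = pL ≈ 0.368006 × 2930 = 1078.25758 ≈ 1078.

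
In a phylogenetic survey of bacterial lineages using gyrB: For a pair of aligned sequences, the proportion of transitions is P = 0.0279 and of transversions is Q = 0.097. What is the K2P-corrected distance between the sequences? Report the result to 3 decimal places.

0.137

Under the Kimura two-parameter model, d = −½ ln(1 − 2P − Q) − ¼ ln(1 − 2Q).
1 − 2P − Q = 0.8472, giving −½ ln(0.8472) = 0.082909.
1 − 2Q = 0.806, giving −¼ ln(0.806) = 0.053918.
d = 0.082909 + 0.053918 = 0.136827.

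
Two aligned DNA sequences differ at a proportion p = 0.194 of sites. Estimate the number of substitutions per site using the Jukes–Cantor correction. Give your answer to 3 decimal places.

d = −(3/4) ln(1 − 4p/3) = −0.75 ln(1 − 0.258667) = −0.75 ln(0.741333)
  = −0.75 × (-0.299305) = 0.224479 substitutions/site.

0.224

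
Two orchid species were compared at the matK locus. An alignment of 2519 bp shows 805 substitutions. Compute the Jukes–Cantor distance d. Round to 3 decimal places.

0.416

p = 805/2519 ≈ 0.319571.
d = −(3/4) ln(1 − 4p/3) = −0.75 ln(1 − 0.426095) = −0.75 ln(0.573905)
  = −0.75 × (-0.555291) = 0.416468 substitutions/site.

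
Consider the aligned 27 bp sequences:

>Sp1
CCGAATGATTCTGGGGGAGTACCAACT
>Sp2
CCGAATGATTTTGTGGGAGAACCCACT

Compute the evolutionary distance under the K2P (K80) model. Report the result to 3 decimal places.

0.165

Of 27 sites, 1 differences are transitions and 3 are transversions, so P = 1/27 ≈ 0.037037 and Q = 3/27 ≈ 0.111111.
Under the Kimura two-parameter model, d = −½ ln(1 − 2P − Q) − ¼ ln(1 − 2Q).
1 − 2P − Q = 0.814815, giving −½ ln(0.814815) = 0.102397.
1 − 2Q = 0.777778, giving −¼ ln(0.777778) = 0.062829.
d = 0.102397 + 0.062829 = 0.165226.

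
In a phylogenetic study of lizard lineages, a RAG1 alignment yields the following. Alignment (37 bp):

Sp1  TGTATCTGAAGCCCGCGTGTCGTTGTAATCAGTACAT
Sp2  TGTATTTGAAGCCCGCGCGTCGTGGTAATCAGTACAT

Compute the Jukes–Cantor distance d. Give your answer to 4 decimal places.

The sequences differ at 3 of 37 sites (6, 18, 24), so p = 3/37 ≈ 0.081081.
d = −(3/4) ln(1 − 4p/3) = −0.75 ln(1 − 0.108108) = −0.75 ln(0.891892)
  = −0.75 × (-0.114410) = 0.085808 substitutions/site.

0.0858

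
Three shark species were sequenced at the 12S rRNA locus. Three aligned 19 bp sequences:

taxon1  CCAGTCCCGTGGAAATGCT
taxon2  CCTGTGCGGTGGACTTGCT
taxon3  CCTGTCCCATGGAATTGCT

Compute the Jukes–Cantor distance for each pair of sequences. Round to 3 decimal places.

taxon1–taxon2: 5/19 sites differ → p ≈ 0.263158, d = −0.75 ln(1 − 0.350877) = 0.324100 ≈ 0.324.
taxon1–taxon3: 3/19 sites differ → p ≈ 0.157895, d = −0.75 ln(1 − 0.210527) = 0.177292 ≈ 0.177.
taxon2–taxon3: 4/19 sites differ → p ≈ 0.210526, d = −0.75 ln(1 − 0.280701) = 0.247109 ≈ 0.247.

d(taxon1,taxon2) = 0.324, d(taxon1,taxon3) = 0.177, d(taxon2,taxon3) = 0.247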